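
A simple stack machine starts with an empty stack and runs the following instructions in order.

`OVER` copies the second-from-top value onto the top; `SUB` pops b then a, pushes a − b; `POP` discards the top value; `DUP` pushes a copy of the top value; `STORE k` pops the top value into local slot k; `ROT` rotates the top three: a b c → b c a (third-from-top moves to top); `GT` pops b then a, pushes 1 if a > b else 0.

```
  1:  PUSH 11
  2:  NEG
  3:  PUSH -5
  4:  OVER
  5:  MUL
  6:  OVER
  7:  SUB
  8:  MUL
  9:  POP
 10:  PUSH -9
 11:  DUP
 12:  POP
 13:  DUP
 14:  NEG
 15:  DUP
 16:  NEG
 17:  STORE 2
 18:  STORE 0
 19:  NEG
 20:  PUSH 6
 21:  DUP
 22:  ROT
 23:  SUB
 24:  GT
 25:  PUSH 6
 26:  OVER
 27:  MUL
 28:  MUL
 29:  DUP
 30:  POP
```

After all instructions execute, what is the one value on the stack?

6

PUSH 11 : 11
NEG     : -11
PUSH -5 : -11 -5
OVER    : -11 -5 -11
MUL     : -11 55
OVER    : -11 55 -11
SUB     : -11 66
MUL     : -726
POP     : (empty)
PUSH -9 : -9
DUP     : -9 -9
POP     : -9
DUP     : -9 -9
NEG     : -9 9
DUP     : -9 9 9
NEG     : -9 9 -9
STORE 2 : -9 9
STORE 0 : -9
NEG     : 9
PUSH 6  : 9 6
DUP     : 9 6 6
ROT     : 6 6 9
SUB     : 6 -3
GT      : 1
PUSH 6  : 1 6
OVER    : 1 6 1
MUL     : 1 6
MUL     : 6
DUP     : 6 6
POP     : 6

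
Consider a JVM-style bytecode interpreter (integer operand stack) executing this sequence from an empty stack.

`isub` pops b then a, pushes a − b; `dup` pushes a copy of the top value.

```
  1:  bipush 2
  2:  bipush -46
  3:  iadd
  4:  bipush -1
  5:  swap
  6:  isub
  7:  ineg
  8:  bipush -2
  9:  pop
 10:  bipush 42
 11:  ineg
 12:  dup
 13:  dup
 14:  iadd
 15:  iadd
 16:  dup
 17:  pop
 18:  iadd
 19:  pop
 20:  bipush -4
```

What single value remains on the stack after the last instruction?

-4

bipush 2   -> [2]
bipush -46 -> [2, -46]
iadd       -> [-44]
bipush -1  -> [-44, -1]
swap       -> [-1, -44]
isub       -> [43]
ineg       -> [-43]
bipush -2  -> [-43, -2]
pop        -> [-43]
bipush 42  -> [-43, 42]
ineg       -> [-43, -42]
dup        -> [-43, -42, -42]
dup        -> [-43, -42, -42, -42]
iadd       -> [-43, -42, -84]
iadd       -> [-43, -126]
dup        -> [-43, -126, -126]
pop        -> [-43, -126]
iadd       -> [-169]
pop        -> []
bipush -4  -> [-4]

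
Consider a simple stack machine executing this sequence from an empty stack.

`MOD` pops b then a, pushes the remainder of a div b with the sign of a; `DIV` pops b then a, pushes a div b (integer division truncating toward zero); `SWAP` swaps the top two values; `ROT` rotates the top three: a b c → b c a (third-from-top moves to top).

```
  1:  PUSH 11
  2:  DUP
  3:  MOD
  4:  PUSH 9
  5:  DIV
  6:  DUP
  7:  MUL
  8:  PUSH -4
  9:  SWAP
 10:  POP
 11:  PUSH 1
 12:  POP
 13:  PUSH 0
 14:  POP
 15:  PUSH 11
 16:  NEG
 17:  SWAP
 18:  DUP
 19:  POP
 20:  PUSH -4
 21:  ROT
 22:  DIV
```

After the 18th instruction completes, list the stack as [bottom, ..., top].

PUSH 11  [11]
DUP      [11, 11]
MOD      [0]
PUSH 9   [0, 9]
DIV      [0]
DUP      [0, 0]
MUL      [0]
PUSH -4  [0, -4]
SWAP     [-4, 0]
POP      [-4]
PUSH 1   [-4, 1]
POP      [-4]
PUSH 0   [-4, 0]
POP      [-4]
PUSH 11  [-4, 11]
NEG      [-4, -11]
SWAP     [-11, -4]
DUP      [-11, -4, -4]

[-11, -4, -4]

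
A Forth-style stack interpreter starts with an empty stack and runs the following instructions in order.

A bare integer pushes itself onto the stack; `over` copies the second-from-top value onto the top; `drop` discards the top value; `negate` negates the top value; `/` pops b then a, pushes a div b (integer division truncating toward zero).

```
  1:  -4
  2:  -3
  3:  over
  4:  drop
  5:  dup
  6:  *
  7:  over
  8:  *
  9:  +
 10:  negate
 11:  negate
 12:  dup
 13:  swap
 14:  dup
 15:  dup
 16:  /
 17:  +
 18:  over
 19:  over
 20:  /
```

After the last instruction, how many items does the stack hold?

-4     -> [-4]
-3     -> [-4, -3]
over   -> [-4, -3, -4]
drop   -> [-4, -3]
dup    -> [-4, -3, -3]
*      -> [-4, 9]
over   -> [-4, 9, -4]
*      -> [-4, -36]
+      -> [-40]
negate -> [40]
negate -> [-40]
dup    -> [-40, -40]
swap   -> [-40, -40]
dup    -> [-40, -40, -40]
dup    -> [-40, -40, -40, -40]
/      -> [-40, -40, 1]
+      -> [-40, -39]
over   -> [-40, -39, -40]
over   -> [-40, -39, -40, -39]
/      -> [-40, -39, 1]

3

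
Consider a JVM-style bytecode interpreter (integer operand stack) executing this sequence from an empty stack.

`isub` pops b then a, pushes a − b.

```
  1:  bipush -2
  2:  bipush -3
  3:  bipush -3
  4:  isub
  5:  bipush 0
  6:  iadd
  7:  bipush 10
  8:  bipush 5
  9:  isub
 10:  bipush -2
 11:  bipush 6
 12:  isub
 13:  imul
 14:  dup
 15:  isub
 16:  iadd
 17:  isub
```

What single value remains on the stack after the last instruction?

-2

bipush -2 : [-2]
bipush -3 : [-2, -3]
bipush -3 : [-2, -3, -3]
isub      : [-2, 0]
bipush 0  : [-2, 0, 0]
iadd      : [-2, 0]
bipush 10 : [-2, 0, 10]
bipush 5  : [-2, 0, 10, 5]
isub      : [-2, 0, 5]
bipush -2 : [-2, 0, 5, -2]
bipush 6  : [-2, 0, 5, -2, 6]
isub      : [-2, 0, 5, -8]
imul      : [-2, 0, -40]
dup       : [-2, 0, -40, -40]
isub      : [-2, 0, 0]
iadd      : [-2, 0]
isub      : [-2]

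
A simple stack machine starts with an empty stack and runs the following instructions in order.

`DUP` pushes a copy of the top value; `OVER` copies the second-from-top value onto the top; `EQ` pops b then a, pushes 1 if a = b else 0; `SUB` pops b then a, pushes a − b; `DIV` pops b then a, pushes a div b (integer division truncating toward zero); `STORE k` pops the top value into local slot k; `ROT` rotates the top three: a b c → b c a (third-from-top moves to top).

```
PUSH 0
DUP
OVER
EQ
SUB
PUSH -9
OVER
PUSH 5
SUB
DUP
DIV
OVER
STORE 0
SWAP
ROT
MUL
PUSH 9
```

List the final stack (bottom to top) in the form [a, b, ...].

[1, 9, 9]

PUSH 0  : [0]
DUP     : [0, 0]
OVER    : [0, 0, 0]
EQ      : [0, 1]
SUB     : [-1]
PUSH -9 : [-1, -9]
OVER    : [-1, -9, -1]
PUSH 5  : [-1, -9, -1, 5]
SUB     : [-1, -9, -6]
DUP     : [-1, -9, -6, -6]
DIV     : [-1, -9, 1]
OVER    : [-1, -9, 1, -9]
STORE 0 : [-1, -9, 1]
SWAP    : [-1, 1, -9]
ROT     : [1, -9, -1]
MUL     : [1, 9]
PUSH 9  : [1, 9, 9]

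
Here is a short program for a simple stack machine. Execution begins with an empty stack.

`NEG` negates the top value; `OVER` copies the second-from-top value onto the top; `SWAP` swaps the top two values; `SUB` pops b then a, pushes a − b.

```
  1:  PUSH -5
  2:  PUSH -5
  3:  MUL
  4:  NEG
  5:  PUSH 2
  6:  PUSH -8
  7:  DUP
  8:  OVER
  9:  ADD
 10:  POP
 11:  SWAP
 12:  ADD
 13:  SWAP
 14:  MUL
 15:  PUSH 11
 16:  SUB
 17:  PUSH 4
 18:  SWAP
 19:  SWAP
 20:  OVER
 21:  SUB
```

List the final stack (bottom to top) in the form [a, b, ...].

[139, -135]

PUSH -5 → [-5]
PUSH -5 → [-5, -5]
MUL     → [25]
NEG     → [-25]
PUSH 2  → [-25, 2]
PUSH -8 → [-25, 2, -8]
DUP     → [-25, 2, -8, -8]
OVER    → [-25, 2, -8, -8, -8]
ADD     → [-25, 2, -8, -16]
POP     → [-25, 2, -8]
SWAP    → [-25, -8, 2]
ADD     → [-25, -6]
SWAP    → [-6, -25]
MUL     → [150]
PUSH 11 → [150, 11]
SUB     → [139]
PUSH 4  → [139, 4]
SWAP    → [4, 139]
SWAP    → [139, 4]
OVER    → [139, 4, 139]
SUB     → [139, -135]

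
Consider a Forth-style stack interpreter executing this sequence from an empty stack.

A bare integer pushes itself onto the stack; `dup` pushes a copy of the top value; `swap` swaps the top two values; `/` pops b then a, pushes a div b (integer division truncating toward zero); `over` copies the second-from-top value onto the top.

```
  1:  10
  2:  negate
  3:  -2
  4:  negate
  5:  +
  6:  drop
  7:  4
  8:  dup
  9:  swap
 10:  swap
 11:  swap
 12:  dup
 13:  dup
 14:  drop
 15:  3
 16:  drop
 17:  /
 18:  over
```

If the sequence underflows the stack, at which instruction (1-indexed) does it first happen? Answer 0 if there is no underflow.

0

10      10
negate  -10
-2      -10 -2
negate  -10 2
+       -8
drop    (empty)
4       4
dup     4 4
swap    4 4
swap    4 4
swap    4 4
dup     4 4 4
dup     4 4 4 4
drop    4 4 4
3       4 4 4 3
drop    4 4 4
/       4 1
over    4 1 4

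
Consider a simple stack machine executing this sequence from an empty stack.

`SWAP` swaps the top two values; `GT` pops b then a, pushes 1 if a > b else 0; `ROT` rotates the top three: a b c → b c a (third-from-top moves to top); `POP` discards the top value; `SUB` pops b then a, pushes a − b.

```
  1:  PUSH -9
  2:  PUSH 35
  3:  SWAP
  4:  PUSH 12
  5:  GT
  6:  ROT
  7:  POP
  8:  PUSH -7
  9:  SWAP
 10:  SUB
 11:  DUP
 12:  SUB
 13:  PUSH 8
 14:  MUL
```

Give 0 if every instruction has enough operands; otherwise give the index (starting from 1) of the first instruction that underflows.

6

PUSH -9 : [-9]
PUSH 35 : [-9, 35]
SWAP    : [35, -9]
PUSH 12 : [35, -9, 12]
GT      : [35, 0]
ROT  — needs 3 operands, stack has 2 → underflow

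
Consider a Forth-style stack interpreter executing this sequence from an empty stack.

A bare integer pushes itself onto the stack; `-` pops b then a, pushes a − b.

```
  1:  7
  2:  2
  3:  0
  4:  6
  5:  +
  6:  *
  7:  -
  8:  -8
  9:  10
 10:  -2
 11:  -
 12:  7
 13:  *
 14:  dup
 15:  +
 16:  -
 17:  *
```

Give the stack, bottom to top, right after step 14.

[-5, -8, 84, 84]

7    [7]
2    [7, 2]
0    [7, 2, 0]
6    [7, 2, 0, 6]
+    [7, 2, 6]
*    [7, 12]
-    [-5]
-8   [-5, -8]
10   [-5, -8, 10]
-2   [-5, -8, 10, -2]
-    [-5, -8, 12]
7    [-5, -8, 12, 7]
*    [-5, -8, 84]
dup  [-5, -8, 84, 84]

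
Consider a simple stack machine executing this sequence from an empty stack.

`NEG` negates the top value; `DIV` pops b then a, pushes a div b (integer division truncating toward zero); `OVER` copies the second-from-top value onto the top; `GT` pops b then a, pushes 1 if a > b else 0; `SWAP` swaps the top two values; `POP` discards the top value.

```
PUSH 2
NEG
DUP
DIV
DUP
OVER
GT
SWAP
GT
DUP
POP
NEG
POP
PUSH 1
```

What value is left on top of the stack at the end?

PUSH 2 -> [2]
NEG    -> [-2]
DUP    -> [-2, -2]
DIV    -> [1]
DUP    -> [1, 1]
OVER   -> [1, 1, 1]
GT     -> [1, 0]
SWAP   -> [0, 1]
GT     -> [0]
DUP    -> [0, 0]
POP    -> [0]
NEG    -> [0]
POP    -> []
PUSH 1 -> [1]

1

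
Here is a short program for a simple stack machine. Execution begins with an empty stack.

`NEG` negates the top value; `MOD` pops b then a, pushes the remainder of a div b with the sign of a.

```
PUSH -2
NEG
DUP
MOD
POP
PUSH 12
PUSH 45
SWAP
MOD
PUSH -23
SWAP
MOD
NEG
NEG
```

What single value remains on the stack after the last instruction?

PUSH -2  → -2
NEG      → 2
DUP      → 2 2
MOD      → 0
POP      → (empty)
PUSH 12  → 12
PUSH 45  → 12 45
SWAP     → 45 12
MOD      → 9
PUSH -23 → 9 -23
SWAP     → -23 9
MOD      → -5
NEG      → 5
NEG      → -5

-5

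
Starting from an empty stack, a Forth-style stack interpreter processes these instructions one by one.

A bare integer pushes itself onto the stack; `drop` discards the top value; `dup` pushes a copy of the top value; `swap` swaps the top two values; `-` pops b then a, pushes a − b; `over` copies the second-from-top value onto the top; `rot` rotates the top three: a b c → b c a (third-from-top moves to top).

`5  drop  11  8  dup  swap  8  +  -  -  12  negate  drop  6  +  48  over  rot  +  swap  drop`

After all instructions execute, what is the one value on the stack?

5      : 5
drop   : (empty)
11     : 11
8      : 11 8
dup    : 11 8 8
swap   : 11 8 8
8      : 11 8 8 8
+      : 11 8 16
-      : 11 -8
-      : 19
12     : 19 12
negate : 19 -12
drop   : 19
6      : 19 6
+      : 25
48     : 25 48
over   : 25 48 25
rot    : 48 25 25
+      : 48 50
swap   : 50 48
drop   : 50

50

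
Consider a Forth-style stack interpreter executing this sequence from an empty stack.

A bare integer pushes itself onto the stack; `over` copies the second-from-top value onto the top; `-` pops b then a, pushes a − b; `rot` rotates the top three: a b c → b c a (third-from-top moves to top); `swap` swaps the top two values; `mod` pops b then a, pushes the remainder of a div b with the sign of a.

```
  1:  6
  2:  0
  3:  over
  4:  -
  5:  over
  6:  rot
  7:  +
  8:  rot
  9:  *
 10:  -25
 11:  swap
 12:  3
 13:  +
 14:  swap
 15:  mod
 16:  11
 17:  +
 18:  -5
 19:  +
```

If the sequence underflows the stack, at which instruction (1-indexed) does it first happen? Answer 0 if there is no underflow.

6    : 6
0    : 6 0
over : 6 0 6
-    : 6 -6
over : 6 -6 6
rot  : -6 6 6
+    : -6 12
rot  — needs 3 operands, stack has 2 → underflow

8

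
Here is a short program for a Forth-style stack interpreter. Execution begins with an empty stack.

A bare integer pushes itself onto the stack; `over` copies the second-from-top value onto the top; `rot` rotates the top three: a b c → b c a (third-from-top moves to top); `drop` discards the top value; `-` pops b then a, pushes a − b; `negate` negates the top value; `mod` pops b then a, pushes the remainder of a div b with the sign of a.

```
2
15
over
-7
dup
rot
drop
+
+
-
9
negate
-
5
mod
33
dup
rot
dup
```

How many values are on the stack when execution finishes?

2      → 2
15     → 2 15
over   → 2 15 2
-7     → 2 15 2 -7
dup    → 2 15 2 -7 -7
rot    → 2 15 -7 -7 2
drop   → 2 15 -7 -7
+      → 2 15 -14
+      → 2 1
-      → 1
9      → 1 9
negate → 1 -9
-      → 10
5      → 10 5
mod    → 0
33     → 0 33
dup    → 0 33 33
rot    → 33 33 0
dup    → 33 33 0 0

4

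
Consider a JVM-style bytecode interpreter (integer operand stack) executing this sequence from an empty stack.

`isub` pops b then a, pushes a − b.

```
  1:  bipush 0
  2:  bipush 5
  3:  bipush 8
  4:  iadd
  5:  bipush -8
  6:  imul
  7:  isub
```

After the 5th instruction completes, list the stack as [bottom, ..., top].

[0, 13, -8]

bipush 0  : 0
bipush 5  : 0 5
bipush 8  : 0 5 8
iadd      : 0 13
bipush -8 : 0 13 -8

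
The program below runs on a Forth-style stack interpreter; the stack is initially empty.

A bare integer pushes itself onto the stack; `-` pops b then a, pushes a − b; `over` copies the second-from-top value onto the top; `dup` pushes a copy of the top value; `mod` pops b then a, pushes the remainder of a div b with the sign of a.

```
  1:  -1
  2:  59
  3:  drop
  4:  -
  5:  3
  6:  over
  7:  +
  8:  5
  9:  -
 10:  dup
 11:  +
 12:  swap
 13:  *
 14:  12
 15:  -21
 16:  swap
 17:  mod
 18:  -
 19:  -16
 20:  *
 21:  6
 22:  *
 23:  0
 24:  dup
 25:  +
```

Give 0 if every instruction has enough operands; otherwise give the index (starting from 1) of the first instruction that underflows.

4

-1   : [-1]
59   : [-1, 59]
drop : [-1]
-  — needs 2 operands, stack has 1 → underflow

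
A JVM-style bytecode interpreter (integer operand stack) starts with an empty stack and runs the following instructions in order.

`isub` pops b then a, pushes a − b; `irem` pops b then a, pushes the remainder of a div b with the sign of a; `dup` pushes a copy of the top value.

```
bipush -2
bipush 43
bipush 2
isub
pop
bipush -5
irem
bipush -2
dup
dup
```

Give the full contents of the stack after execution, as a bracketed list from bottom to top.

[-2, -2, -2, -2]

bipush -2 → -2
bipush 43 → -2 43
bipush 2  → -2 43 2
isub      → -2 41
pop       → -2
bipush -5 → -2 -5
irem      → -2
bipush -2 → -2 -2
dup       → -2 -2 -2
dup       → -2 -2 -2 -2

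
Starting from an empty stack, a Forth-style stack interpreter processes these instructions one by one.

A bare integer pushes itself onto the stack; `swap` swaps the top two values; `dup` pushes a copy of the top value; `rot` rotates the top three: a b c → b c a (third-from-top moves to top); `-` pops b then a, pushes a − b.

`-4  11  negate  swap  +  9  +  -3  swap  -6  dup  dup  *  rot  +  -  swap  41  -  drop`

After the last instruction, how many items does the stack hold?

-4      [-4]
11      [-4, 11]
negate  [-4, -11]
swap    [-11, -4]
+       [-15]
9       [-15, 9]
+       [-6]
-3      [-6, -3]
swap    [-3, -6]
-6      [-3, -6, -6]
dup     [-3, -6, -6, -6]
dup     [-3, -6, -6, -6, -6]
*       [-3, -6, -6, 36]
rot     [-3, -6, 36, -6]
+       [-3, -6, 30]
-       [-3, -36]
swap    [-36, -3]
41      [-36, -3, 41]
-       [-36, -44]
drop    [-36]

1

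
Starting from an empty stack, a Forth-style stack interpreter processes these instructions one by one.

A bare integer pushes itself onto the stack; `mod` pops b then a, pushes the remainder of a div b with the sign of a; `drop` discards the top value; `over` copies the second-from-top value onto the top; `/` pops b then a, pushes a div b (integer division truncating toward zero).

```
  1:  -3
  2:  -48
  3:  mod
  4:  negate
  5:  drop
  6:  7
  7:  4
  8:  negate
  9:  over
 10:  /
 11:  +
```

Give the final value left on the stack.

7

-3     : -3
-48    : -3 -48
mod    : -3
negate : 3
drop   : (empty)
7      : 7
4      : 7 4
negate : 7 -4
over   : 7 -4 7
/      : 7 0
+      : 7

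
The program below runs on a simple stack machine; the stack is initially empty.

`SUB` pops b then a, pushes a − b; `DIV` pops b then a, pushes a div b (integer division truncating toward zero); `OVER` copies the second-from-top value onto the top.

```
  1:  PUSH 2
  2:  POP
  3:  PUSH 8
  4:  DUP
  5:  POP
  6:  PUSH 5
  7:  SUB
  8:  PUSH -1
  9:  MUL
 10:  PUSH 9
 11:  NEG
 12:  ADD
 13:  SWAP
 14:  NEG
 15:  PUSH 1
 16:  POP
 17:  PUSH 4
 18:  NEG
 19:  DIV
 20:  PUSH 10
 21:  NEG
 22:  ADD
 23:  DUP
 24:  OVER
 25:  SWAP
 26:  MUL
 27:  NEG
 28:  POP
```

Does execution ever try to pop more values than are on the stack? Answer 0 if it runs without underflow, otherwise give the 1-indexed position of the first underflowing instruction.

13

PUSH 2  : [2]
POP     : []
PUSH 8  : [8]
DUP     : [8, 8]
POP     : [8]
PUSH 5  : [8, 5]
SUB     : [3]
PUSH -1 : [3, -1]
MUL     : [-3]
PUSH 9  : [-3, 9]
NEG     : [-3, -9]
ADD     : [-12]
SWAP  — needs 2 operands, stack has 1 → underflow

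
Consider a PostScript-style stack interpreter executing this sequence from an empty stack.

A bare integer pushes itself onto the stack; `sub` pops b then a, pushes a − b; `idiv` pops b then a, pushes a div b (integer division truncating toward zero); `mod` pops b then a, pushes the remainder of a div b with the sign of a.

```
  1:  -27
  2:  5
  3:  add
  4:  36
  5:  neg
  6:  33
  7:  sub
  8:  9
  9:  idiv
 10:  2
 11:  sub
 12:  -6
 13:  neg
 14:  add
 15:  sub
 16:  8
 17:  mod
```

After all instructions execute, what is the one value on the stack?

-3

-27  : -27
5    : -27 5
add  : -22
36   : -22 36
neg  : -22 -36
33   : -22 -36 33
sub  : -22 -69
9    : -22 -69 9
idiv : -22 -7
2    : -22 -7 2
sub  : -22 -9
-6   : -22 -9 -6
neg  : -22 -9 6
add  : -22 -3
sub  : -19
8    : -19 8
mod  : -3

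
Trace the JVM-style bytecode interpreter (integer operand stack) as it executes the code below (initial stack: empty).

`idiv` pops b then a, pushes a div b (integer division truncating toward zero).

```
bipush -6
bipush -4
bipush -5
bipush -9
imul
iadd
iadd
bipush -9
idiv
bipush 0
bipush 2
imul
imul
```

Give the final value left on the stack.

bipush -6 → -6
bipush -4 → -6 -4
bipush -5 → -6 -4 -5
bipush -9 → -6 -4 -5 -9
imul      → -6 -4 45
iadd      → -6 41
iadd      → 35
bipush -9 → 35 -9
idiv      → -3
bipush 0  → -3 0
bipush 2  → -3 0 2
imul      → -3 0
imul      → 0

0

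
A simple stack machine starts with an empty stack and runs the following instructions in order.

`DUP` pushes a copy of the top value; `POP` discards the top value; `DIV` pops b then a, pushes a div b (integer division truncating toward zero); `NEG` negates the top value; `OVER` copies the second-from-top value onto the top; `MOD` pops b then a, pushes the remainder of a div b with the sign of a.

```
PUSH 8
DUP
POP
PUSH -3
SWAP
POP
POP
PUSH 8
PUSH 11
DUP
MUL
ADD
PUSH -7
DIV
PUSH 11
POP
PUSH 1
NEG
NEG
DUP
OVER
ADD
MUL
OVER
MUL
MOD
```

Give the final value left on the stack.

-18

PUSH 8  : 8
DUP     : 8 8
POP     : 8
PUSH -3 : 8 -3
SWAP    : -3 8
POP     : -3
POP     : (empty)
PUSH 8  : 8
PUSH 11 : 8 11
DUP     : 8 11 11
MUL     : 8 121
ADD     : 129
PUSH -7 : 129 -7
DIV     : -18
PUSH 11 : -18 11
POP     : -18
PUSH 1  : -18 1
NEG     : -18 -1
NEG     : -18 1
DUP     : -18 1 1
OVER    : -18 1 1 1
ADD     : -18 1 2
MUL     : -18 2
OVER    : -18 2 -18
MUL     : -18 -36
MOD     : -18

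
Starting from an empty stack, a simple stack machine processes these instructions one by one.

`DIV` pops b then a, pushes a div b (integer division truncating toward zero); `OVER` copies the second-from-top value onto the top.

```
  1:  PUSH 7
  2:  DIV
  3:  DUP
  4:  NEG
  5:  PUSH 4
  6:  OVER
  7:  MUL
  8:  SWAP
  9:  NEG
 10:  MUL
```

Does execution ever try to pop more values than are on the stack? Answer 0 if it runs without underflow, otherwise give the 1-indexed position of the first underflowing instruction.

2

PUSH 7 : 7
DIV  — needs 2 operands, stack has 1 → underflow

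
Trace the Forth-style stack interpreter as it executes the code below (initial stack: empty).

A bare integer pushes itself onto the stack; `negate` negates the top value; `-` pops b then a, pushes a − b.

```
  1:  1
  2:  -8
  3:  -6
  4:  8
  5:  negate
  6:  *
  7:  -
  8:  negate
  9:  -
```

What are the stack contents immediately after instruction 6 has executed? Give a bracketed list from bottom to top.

1      → [1]
-8     → [1, -8]
-6     → [1, -8, -6]
8      → [1, -8, -6, 8]
negate → [1, -8, -6, -8]
*      → [1, -8, 48]

[1, -8, 48]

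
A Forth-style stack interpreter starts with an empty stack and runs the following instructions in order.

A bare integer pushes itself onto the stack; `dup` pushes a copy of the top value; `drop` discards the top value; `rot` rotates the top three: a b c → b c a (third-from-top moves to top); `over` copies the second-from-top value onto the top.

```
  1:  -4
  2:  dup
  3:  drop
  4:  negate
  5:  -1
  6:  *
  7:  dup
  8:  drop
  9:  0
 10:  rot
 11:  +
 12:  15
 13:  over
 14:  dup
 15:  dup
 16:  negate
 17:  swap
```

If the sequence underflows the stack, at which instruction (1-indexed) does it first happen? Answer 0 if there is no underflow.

10

-4      [-4]
dup     [-4, -4]
drop    [-4]
negate  [4]
-1      [4, -1]
*       [-4]
dup     [-4, -4]
drop    [-4]
0       [-4, 0]
rot  — needs 3 operands, stack has 2 → underflow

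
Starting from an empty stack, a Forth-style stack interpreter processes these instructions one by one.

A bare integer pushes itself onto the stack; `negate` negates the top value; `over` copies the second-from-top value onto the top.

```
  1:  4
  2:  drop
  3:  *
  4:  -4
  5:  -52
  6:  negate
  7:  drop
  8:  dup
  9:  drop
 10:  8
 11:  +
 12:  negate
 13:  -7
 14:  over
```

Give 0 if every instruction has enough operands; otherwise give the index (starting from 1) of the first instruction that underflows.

3

4    : 4
drop : (empty)
*  — needs 2 operands, stack has 0 → underflow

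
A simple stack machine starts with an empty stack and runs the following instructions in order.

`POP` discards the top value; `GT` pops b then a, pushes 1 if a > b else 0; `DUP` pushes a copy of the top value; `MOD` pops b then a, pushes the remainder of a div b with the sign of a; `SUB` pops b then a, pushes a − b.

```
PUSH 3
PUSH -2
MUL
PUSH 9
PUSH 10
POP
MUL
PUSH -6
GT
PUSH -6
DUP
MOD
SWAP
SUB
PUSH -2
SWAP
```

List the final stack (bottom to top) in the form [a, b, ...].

PUSH 3  : [3]
PUSH -2 : [3, -2]
MUL     : [-6]
PUSH 9  : [-6, 9]
PUSH 10 : [-6, 9, 10]
POP     : [-6, 9]
MUL     : [-54]
PUSH -6 : [-54, -6]
GT      : [0]
PUSH -6 : [0, -6]
DUP     : [0, -6, -6]
MOD     : [0, 0]
SWAP    : [0, 0]
SUB     : [0]
PUSH -2 : [0, -2]
SWAP    : [-2, 0]

[-2, 0]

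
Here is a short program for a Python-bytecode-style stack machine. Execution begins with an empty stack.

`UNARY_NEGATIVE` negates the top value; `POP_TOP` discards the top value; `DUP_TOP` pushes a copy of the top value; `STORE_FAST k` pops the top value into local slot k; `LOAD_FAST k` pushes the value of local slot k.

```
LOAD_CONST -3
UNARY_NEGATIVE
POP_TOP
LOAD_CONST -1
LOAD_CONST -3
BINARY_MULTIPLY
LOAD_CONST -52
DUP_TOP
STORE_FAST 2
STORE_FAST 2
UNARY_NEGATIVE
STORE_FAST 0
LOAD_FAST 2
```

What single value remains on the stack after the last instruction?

LOAD_CONST -3    [-3]
UNARY_NEGATIVE   [3]
POP_TOP          []
LOAD_CONST -1    [-1]
LOAD_CONST -3    [-1, -3]
BINARY_MULTIPLY  [3]
LOAD_CONST -52   [3, -52]
DUP_TOP          [3, -52, -52]
STORE_FAST 2     [3, -52]
STORE_FAST 2     [3]
UNARY_NEGATIVE   [-3]
STORE_FAST 0     []
LOAD_FAST 2      [-52]

-52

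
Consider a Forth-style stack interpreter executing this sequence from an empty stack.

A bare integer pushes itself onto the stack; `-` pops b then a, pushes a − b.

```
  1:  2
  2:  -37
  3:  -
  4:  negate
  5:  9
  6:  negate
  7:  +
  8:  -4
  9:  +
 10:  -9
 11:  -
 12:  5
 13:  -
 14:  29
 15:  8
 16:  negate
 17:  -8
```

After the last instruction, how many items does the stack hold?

2       2
-37     2 -37
-       39
negate  -39
9       -39 9
negate  -39 -9
+       -48
-4      -48 -4
+       -52
-9      -52 -9
-       -43
5       -43 5
-       -48
29      -48 29
8       -48 29 8
negate  -48 29 -8
-8      -48 29 -8 -8

4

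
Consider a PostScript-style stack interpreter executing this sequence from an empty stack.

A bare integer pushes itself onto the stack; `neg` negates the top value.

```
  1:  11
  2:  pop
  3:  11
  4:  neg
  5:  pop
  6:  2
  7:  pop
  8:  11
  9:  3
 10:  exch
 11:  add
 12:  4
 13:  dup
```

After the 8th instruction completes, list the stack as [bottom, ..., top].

11  : 11
pop : (empty)
11  : 11
neg : -11
pop : (empty)
2   : 2
pop : (empty)
11  : 11

[11]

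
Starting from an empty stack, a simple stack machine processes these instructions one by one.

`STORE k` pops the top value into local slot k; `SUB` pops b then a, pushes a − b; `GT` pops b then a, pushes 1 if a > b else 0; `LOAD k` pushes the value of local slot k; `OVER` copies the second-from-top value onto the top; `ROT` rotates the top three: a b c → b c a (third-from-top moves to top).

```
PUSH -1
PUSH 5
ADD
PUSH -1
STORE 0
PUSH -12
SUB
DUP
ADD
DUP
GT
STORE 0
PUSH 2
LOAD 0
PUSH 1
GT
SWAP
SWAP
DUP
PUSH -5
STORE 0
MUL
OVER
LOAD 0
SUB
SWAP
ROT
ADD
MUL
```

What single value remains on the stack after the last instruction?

14

PUSH -1   -1
PUSH 5    -1 5
ADD       4
PUSH -1   4 -1
STORE 0   4
PUSH -12  4 -12
SUB       16
DUP       16 16
ADD       32
DUP       32 32
GT        0
STORE 0   (empty)
PUSH 2    2
LOAD 0    2 0
PUSH 1    2 0 1
GT        2 0
SWAP      0 2
SWAP      2 0
DUP       2 0 0
PUSH -5   2 0 0 -5
STORE 0   2 0 0
MUL       2 0
OVER      2 0 2
LOAD 0    2 0 2 -5
SUB       2 0 7
SWAP      2 7 0
ROT       7 0 2
ADD       7 2
MUL       14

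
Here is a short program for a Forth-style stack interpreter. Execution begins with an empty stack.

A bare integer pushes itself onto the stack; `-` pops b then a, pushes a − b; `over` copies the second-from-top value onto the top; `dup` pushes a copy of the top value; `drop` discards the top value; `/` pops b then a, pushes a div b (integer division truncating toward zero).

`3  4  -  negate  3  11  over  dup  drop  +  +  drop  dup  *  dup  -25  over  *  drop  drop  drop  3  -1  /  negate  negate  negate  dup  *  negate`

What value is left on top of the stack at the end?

-9

3      → 3
4      → 3 4
-      → -1
negate → 1
3      → 1 3
11     → 1 3 11
over   → 1 3 11 3
dup    → 1 3 11 3 3
drop   → 1 3 11 3
+      → 1 3 14
+      → 1 17
drop   → 1
dup    → 1 1
*      → 1
dup    → 1 1
-25    → 1 1 -25
over   → 1 1 -25 1
*      → 1 1 -25
drop   → 1 1
drop   → 1
drop   → (empty)
3      → 3
-1     → 3 -1
/      → -3
negate → 3
negate → -3
negate → 3
dup    → 3 3
*      → 9
negate → -9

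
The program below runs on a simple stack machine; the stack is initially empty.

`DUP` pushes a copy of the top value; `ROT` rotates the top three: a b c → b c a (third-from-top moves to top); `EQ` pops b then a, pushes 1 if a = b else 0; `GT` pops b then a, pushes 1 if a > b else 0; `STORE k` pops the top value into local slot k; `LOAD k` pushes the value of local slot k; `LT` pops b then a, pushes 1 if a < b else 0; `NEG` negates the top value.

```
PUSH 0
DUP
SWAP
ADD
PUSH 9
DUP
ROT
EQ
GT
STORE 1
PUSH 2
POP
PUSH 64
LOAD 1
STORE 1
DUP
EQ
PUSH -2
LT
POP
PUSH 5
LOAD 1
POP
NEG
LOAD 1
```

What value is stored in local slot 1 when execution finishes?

PUSH 0  → [0]
DUP     → [0, 0]
SWAP    → [0, 0]
ADD     → [0]
PUSH 9  → [0, 9]
DUP     → [0, 9, 9]
ROT     → [9, 9, 0]
EQ      → [9, 0]
GT      → [1]
STORE 1 → []
PUSH 2  → [2]
POP     → []
PUSH 64 → [64]
LOAD 1  → [64, 1]
STORE 1 → [64]
DUP     → [64, 64]
EQ      → [1]
PUSH -2 → [1, -2]
LT      → [0]
POP     → []
PUSH 5  → [5]
LOAD 1  → [5, 1]
POP     → [5]
NEG     → [-5]
LOAD 1  → [-5, 1]

1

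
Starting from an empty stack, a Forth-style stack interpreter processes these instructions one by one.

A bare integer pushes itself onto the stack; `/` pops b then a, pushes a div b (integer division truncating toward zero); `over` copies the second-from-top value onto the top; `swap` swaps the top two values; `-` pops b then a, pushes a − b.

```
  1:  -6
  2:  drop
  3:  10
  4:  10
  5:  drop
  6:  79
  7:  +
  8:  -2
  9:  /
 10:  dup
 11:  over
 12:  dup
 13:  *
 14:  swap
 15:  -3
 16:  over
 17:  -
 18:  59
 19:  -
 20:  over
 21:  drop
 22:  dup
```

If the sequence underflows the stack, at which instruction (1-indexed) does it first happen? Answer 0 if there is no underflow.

0

-6   : -6
drop : (empty)
10   : 10
10   : 10 10
drop : 10
79   : 10 79
+    : 89
-2   : 89 -2
/    : -44
dup  : -44 -44
over : -44 -44 -44
dup  : -44 -44 -44 -44
*    : -44 -44 1936
swap : -44 1936 -44
-3   : -44 1936 -44 -3
over : -44 1936 -44 -3 -44
-    : -44 1936 -44 41
59   : -44 1936 -44 41 59
-    : -44 1936 -44 -18
over : -44 1936 -44 -18 -44
drop : -44 1936 -44 -18
dup  : -44 1936 -44 -18 -18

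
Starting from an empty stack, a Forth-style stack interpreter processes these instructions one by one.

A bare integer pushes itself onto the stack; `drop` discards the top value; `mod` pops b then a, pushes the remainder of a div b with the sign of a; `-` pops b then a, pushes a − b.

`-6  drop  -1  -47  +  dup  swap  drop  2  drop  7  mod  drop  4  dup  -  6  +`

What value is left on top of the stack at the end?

-6   → -6
drop → (empty)
-1   → -1
-47  → -1 -47
+    → -48
dup  → -48 -48
swap → -48 -48
drop → -48
2    → -48 2
drop → -48
7    → -48 7
mod  → -6
drop → (empty)
4    → 4
dup  → 4 4
-    → 0
6    → 0 6
+    → 6

6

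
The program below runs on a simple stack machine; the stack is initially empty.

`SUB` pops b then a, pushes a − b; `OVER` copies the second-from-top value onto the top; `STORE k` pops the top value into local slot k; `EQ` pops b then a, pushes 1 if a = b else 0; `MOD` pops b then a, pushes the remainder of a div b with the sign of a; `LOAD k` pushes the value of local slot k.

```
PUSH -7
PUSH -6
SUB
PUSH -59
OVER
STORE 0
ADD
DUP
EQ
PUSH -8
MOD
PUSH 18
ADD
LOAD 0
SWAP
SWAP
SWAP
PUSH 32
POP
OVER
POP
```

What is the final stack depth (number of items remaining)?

PUSH -7  : -7
PUSH -6  : -7 -6
SUB      : -1
PUSH -59 : -1 -59
OVER     : -1 -59 -1
STORE 0  : -1 -59
ADD      : -60
DUP      : -60 -60
EQ       : 1
PUSH -8  : 1 -8
MOD      : 1
PUSH 18  : 1 18
ADD      : 19
LOAD 0   : 19 -1
SWAP     : -1 19
SWAP     : 19 -1
SWAP     : -1 19
PUSH 32  : -1 19 32
POP      : -1 19
OVER     : -1 19 -1
POP      : -1 19

2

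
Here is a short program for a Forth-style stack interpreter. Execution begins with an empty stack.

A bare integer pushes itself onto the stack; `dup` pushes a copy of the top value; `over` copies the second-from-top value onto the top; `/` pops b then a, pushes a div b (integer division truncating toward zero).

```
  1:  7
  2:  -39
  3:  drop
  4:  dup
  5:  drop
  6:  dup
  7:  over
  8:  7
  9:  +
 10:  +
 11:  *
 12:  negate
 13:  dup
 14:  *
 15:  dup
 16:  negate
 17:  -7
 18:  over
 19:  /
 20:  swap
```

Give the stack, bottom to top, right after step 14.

[21609]

7      → [7]
-39    → [7, -39]
drop   → [7]
dup    → [7, 7]
drop   → [7]
dup    → [7, 7]
over   → [7, 7, 7]
7      → [7, 7, 7, 7]
+      → [7, 7, 14]
+      → [7, 21]
*      → [147]
negate → [-147]
dup    → [-147, -147]
*      → [21609]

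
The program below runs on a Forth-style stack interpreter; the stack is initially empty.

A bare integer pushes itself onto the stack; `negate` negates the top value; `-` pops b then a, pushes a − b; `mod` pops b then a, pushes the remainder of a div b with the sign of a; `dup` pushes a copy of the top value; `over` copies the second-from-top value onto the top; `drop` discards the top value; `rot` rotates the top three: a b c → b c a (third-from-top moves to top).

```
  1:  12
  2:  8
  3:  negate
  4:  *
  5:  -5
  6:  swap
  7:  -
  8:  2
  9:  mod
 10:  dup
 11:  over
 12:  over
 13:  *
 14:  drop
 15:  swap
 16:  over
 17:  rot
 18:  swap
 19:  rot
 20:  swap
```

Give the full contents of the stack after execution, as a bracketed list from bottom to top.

12      [12]
8       [12, 8]
negate  [12, -8]
*       [-96]
-5      [-96, -5]
swap    [-5, -96]
-       [91]
2       [91, 2]
mod     [1]
dup     [1, 1]
over    [1, 1, 1]
over    [1, 1, 1, 1]
*       [1, 1, 1]
drop    [1, 1]
swap    [1, 1]
over    [1, 1, 1]
rot     [1, 1, 1]
swap    [1, 1, 1]
rot     [1, 1, 1]
swap    [1, 1, 1]

[1, 1, 1]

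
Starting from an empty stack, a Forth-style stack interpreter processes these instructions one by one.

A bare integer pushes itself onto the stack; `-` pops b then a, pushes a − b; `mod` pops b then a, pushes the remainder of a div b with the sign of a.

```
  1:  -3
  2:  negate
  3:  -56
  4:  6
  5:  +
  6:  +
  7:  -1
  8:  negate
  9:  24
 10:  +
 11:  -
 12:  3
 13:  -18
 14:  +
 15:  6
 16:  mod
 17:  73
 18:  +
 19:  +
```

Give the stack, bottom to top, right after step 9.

-3      [-3]
negate  [3]
-56     [3, -56]
6       [3, -56, 6]
+       [3, -50]
+       [-47]
-1      [-47, -1]
negate  [-47, 1]
24      [-47, 1, 24]

[-47, 1, 24]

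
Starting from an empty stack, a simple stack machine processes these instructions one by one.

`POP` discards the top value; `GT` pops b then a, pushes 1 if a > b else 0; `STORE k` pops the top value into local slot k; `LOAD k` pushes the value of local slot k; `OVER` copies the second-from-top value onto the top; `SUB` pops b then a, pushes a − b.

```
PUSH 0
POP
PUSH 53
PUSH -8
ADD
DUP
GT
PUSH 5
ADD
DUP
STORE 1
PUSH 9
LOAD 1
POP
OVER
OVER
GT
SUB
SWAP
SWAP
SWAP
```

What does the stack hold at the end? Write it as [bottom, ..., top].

[9, 5]

PUSH 0  → [0]
POP     → []
PUSH 53 → [53]
PUSH -8 → [53, -8]
ADD     → [45]
DUP     → [45, 45]
GT      → [0]
PUSH 5  → [0, 5]
ADD     → [5]
DUP     → [5, 5]
STORE 1 → [5]
PUSH 9  → [5, 9]
LOAD 1  → [5, 9, 5]
POP     → [5, 9]
OVER    → [5, 9, 5]
OVER    → [5, 9, 5, 9]
GT      → [5, 9, 0]
SUB     → [5, 9]
SWAP    → [9, 5]
SWAP    → [5, 9]
SWAP    → [9, 5]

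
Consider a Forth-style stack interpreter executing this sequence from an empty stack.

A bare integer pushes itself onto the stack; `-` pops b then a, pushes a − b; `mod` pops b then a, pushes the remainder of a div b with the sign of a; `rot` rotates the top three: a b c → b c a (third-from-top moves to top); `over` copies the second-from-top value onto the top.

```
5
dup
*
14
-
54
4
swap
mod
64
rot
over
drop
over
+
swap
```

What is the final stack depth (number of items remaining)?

5     [5]
dup   [5, 5]
*     [25]
14    [25, 14]
-     [11]
54    [11, 54]
4     [11, 54, 4]
swap  [11, 4, 54]
mod   [11, 4]
64    [11, 4, 64]
rot   [4, 64, 11]
over  [4, 64, 11, 64]
drop  [4, 64, 11]
over  [4, 64, 11, 64]
+     [4, 64, 75]
swap  [4, 75, 64]

3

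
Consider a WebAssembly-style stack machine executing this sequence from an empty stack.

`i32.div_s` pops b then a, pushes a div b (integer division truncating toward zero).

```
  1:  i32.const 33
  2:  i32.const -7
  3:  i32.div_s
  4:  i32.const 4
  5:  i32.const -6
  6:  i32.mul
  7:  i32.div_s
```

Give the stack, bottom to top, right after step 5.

i32.const 33 → 33
i32.const -7 → 33 -7
i32.div_s    → -4
i32.const 4  → -4 4
i32.const -6 → -4 4 -6

[-4, 4, -6]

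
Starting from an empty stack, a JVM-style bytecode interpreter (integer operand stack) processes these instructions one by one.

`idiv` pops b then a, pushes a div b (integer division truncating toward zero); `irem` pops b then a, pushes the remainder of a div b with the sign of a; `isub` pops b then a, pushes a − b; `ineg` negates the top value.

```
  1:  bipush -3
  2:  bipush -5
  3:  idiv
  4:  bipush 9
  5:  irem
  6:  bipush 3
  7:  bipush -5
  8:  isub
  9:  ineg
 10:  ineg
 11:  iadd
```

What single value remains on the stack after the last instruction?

8

bipush -3 : [-3]
bipush -5 : [-3, -5]
idiv      : [0]
bipush 9  : [0, 9]
irem      : [0]
bipush 3  : [0, 3]
bipush -5 : [0, 3, -5]
isub      : [0, 8]
ineg      : [0, -8]
ineg      : [0, 8]
iadd      : [8]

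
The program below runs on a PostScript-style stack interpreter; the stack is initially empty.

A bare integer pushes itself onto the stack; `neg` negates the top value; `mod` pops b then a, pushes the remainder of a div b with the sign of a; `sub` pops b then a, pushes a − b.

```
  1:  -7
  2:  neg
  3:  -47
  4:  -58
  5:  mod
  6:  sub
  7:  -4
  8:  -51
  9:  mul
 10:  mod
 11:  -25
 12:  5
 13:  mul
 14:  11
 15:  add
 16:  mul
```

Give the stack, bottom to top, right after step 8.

-7  -> [-7]
neg -> [7]
-47 -> [7, -47]
-58 -> [7, -47, -58]
mod -> [7, -47]
sub -> [54]
-4  -> [54, -4]
-51 -> [54, -4, -51]

[54, -4, -51]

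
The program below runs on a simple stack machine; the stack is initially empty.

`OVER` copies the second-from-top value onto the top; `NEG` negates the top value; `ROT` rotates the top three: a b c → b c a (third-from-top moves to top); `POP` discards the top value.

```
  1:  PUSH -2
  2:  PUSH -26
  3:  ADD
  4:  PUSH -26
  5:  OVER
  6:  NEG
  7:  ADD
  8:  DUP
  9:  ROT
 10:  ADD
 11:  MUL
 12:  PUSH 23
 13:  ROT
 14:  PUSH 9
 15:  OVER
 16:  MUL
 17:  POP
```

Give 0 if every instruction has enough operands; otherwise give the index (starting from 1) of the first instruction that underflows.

13

PUSH -2  → [-2]
PUSH -26 → [-2, -26]
ADD      → [-28]
PUSH -26 → [-28, -26]
OVER     → [-28, -26, -28]
NEG      → [-28, -26, 28]
ADD      → [-28, 2]
DUP      → [-28, 2, 2]
ROT      → [2, 2, -28]
ADD      → [2, -26]
MUL      → [-52]
PUSH 23  → [-52, 23]
ROT  — needs 3 operands, stack has 2 → underflow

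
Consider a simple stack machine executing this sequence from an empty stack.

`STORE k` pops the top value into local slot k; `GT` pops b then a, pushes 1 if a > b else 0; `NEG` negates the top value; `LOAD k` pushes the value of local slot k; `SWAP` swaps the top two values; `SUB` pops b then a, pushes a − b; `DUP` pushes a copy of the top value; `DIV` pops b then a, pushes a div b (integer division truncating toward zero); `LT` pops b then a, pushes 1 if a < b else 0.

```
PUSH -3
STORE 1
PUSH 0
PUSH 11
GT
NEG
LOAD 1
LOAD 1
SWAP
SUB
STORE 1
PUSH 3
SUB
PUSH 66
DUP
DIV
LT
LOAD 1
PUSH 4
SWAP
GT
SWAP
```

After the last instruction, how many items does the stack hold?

PUSH -3 : [-3]
STORE 1 : []
PUSH 0  : [0]
PUSH 11 : [0, 11]
GT      : [0]
NEG     : [0]
LOAD 1  : [0, -3]
LOAD 1  : [0, -3, -3]
SWAP    : [0, -3, -3]
SUB     : [0, 0]
STORE 1 : [0]
PUSH 3  : [0, 3]
SUB     : [-3]
PUSH 66 : [-3, 66]
DUP     : [-3, 66, 66]
DIV     : [-3, 1]
LT      : [1]
LOAD 1  : [1, 0]
PUSH 4  : [1, 0, 4]
SWAP    : [1, 4, 0]
GT      : [1, 1]
SWAP    : [1, 1]

2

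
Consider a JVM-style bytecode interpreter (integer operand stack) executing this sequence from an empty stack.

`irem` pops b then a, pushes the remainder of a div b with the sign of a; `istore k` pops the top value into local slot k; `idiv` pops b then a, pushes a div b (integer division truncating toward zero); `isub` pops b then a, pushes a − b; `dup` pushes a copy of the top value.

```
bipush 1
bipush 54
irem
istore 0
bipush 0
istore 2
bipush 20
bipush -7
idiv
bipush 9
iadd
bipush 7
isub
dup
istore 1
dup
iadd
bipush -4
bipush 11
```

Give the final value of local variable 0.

1

bipush 1  -> 1
bipush 54 -> 1 54
irem      -> 1
istore 0  -> (empty)
bipush 0  -> 0
istore 2  -> (empty)
bipush 20 -> 20
bipush -7 -> 20 -7
idiv      -> -2
bipush 9  -> -2 9
iadd      -> 7
bipush 7  -> 7 7
isub      -> 0
dup       -> 0 0
istore 1  -> 0
dup       -> 0 0
iadd      -> 0
bipush -4 -> 0 -4
bipush 11 -> 0 -4 11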